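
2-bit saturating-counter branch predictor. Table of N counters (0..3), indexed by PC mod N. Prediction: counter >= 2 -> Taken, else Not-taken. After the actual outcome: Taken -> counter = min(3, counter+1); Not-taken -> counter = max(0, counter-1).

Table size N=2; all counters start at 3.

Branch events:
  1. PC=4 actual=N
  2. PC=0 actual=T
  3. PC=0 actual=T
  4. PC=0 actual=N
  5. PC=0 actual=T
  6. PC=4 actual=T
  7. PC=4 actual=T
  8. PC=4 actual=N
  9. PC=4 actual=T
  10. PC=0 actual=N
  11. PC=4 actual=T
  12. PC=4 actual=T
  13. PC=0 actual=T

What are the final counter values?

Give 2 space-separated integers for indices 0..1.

Ev 1: PC=4 idx=0 pred=T actual=N -> ctr[0]=2
Ev 2: PC=0 idx=0 pred=T actual=T -> ctr[0]=3
Ev 3: PC=0 idx=0 pred=T actual=T -> ctr[0]=3
Ev 4: PC=0 idx=0 pred=T actual=N -> ctr[0]=2
Ev 5: PC=0 idx=0 pred=T actual=T -> ctr[0]=3
Ev 6: PC=4 idx=0 pred=T actual=T -> ctr[0]=3
Ev 7: PC=4 idx=0 pred=T actual=T -> ctr[0]=3
Ev 8: PC=4 idx=0 pred=T actual=N -> ctr[0]=2
Ev 9: PC=4 idx=0 pred=T actual=T -> ctr[0]=3
Ev 10: PC=0 idx=0 pred=T actual=N -> ctr[0]=2
Ev 11: PC=4 idx=0 pred=T actual=T -> ctr[0]=3
Ev 12: PC=4 idx=0 pred=T actual=T -> ctr[0]=3
Ev 13: PC=0 idx=0 pred=T actual=T -> ctr[0]=3

Answer: 3 3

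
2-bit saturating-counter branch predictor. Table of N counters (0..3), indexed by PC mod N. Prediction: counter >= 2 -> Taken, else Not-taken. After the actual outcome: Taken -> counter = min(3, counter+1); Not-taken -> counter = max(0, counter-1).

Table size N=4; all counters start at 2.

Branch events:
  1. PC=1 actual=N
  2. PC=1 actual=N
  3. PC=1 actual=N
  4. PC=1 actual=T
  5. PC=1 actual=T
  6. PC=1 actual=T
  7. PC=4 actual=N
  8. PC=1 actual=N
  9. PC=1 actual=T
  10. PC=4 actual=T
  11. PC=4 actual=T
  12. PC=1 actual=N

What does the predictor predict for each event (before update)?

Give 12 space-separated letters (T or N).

Answer: T N N N N T T T T N T T

Derivation:
Ev 1: PC=1 idx=1 pred=T actual=N -> ctr[1]=1
Ev 2: PC=1 idx=1 pred=N actual=N -> ctr[1]=0
Ev 3: PC=1 idx=1 pred=N actual=N -> ctr[1]=0
Ev 4: PC=1 idx=1 pred=N actual=T -> ctr[1]=1
Ev 5: PC=1 idx=1 pred=N actual=T -> ctr[1]=2
Ev 6: PC=1 idx=1 pred=T actual=T -> ctr[1]=3
Ev 7: PC=4 idx=0 pred=T actual=N -> ctr[0]=1
Ev 8: PC=1 idx=1 pred=T actual=N -> ctr[1]=2
Ev 9: PC=1 idx=1 pred=T actual=T -> ctr[1]=3
Ev 10: PC=4 idx=0 pred=N actual=T -> ctr[0]=2
Ev 11: PC=4 idx=0 pred=T actual=T -> ctr[0]=3
Ev 12: PC=1 idx=1 pred=T actual=N -> ctr[1]=2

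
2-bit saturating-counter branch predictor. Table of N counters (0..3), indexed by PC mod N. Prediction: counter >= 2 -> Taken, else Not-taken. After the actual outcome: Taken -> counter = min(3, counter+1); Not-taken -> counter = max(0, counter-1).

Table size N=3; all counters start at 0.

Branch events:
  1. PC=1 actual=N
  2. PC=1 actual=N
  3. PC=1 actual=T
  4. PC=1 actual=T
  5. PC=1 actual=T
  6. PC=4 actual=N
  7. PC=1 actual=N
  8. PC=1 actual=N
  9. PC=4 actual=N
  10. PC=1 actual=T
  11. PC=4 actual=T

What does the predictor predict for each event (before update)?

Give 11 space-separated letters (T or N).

Answer: N N N N T T T N N N N

Derivation:
Ev 1: PC=1 idx=1 pred=N actual=N -> ctr[1]=0
Ev 2: PC=1 idx=1 pred=N actual=N -> ctr[1]=0
Ev 3: PC=1 idx=1 pred=N actual=T -> ctr[1]=1
Ev 4: PC=1 idx=1 pred=N actual=T -> ctr[1]=2
Ev 5: PC=1 idx=1 pred=T actual=T -> ctr[1]=3
Ev 6: PC=4 idx=1 pred=T actual=N -> ctr[1]=2
Ev 7: PC=1 idx=1 pred=T actual=N -> ctr[1]=1
Ev 8: PC=1 idx=1 pred=N actual=N -> ctr[1]=0
Ev 9: PC=4 idx=1 pred=N actual=N -> ctr[1]=0
Ev 10: PC=1 idx=1 pred=N actual=T -> ctr[1]=1
Ev 11: PC=4 idx=1 pred=N actual=T -> ctr[1]=2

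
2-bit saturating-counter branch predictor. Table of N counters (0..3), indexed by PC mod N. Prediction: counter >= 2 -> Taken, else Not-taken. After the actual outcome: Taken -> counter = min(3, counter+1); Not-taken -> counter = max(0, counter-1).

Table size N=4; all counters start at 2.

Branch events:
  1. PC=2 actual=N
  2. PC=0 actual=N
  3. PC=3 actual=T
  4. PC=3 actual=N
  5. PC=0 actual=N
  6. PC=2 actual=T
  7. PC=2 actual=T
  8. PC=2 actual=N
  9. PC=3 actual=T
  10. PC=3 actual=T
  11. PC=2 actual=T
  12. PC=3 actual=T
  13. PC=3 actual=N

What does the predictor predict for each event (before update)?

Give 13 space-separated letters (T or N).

Answer: T T T T N N T T T T T T T

Derivation:
Ev 1: PC=2 idx=2 pred=T actual=N -> ctr[2]=1
Ev 2: PC=0 idx=0 pred=T actual=N -> ctr[0]=1
Ev 3: PC=3 idx=3 pred=T actual=T -> ctr[3]=3
Ev 4: PC=3 idx=3 pred=T actual=N -> ctr[3]=2
Ev 5: PC=0 idx=0 pred=N actual=N -> ctr[0]=0
Ev 6: PC=2 idx=2 pred=N actual=T -> ctr[2]=2
Ev 7: PC=2 idx=2 pred=T actual=T -> ctr[2]=3
Ev 8: PC=2 idx=2 pred=T actual=N -> ctr[2]=2
Ev 9: PC=3 idx=3 pred=T actual=T -> ctr[3]=3
Ev 10: PC=3 idx=3 pred=T actual=T -> ctr[3]=3
Ev 11: PC=2 idx=2 pred=T actual=T -> ctr[2]=3
Ev 12: PC=3 idx=3 pred=T actual=T -> ctr[3]=3
Ev 13: PC=3 idx=3 pred=T actual=N -> ctr[3]=2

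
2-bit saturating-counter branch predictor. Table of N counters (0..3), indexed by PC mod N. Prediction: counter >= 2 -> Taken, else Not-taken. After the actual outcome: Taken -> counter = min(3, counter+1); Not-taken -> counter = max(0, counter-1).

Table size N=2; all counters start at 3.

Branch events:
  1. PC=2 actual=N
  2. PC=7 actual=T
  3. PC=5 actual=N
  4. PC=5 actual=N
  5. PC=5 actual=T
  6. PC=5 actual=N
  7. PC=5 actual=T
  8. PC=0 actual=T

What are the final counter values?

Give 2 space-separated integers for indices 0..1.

Answer: 3 2

Derivation:
Ev 1: PC=2 idx=0 pred=T actual=N -> ctr[0]=2
Ev 2: PC=7 idx=1 pred=T actual=T -> ctr[1]=3
Ev 3: PC=5 idx=1 pred=T actual=N -> ctr[1]=2
Ev 4: PC=5 idx=1 pred=T actual=N -> ctr[1]=1
Ev 5: PC=5 idx=1 pred=N actual=T -> ctr[1]=2
Ev 6: PC=5 idx=1 pred=T actual=N -> ctr[1]=1
Ev 7: PC=5 idx=1 pred=N actual=T -> ctr[1]=2
Ev 8: PC=0 idx=0 pred=T actual=T -> ctr[0]=3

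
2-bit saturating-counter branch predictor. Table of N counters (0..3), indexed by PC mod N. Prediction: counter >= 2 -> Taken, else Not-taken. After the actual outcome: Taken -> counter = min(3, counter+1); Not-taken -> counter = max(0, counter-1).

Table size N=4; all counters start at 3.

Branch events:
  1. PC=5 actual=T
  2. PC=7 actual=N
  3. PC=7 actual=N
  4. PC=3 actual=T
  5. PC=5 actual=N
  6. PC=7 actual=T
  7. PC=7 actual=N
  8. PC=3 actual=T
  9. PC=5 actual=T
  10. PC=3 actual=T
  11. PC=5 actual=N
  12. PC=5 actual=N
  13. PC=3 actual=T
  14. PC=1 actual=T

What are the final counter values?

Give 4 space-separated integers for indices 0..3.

Ev 1: PC=5 idx=1 pred=T actual=T -> ctr[1]=3
Ev 2: PC=7 idx=3 pred=T actual=N -> ctr[3]=2
Ev 3: PC=7 idx=3 pred=T actual=N -> ctr[3]=1
Ev 4: PC=3 idx=3 pred=N actual=T -> ctr[3]=2
Ev 5: PC=5 idx=1 pred=T actual=N -> ctr[1]=2
Ev 6: PC=7 idx=3 pred=T actual=T -> ctr[3]=3
Ev 7: PC=7 idx=3 pred=T actual=N -> ctr[3]=2
Ev 8: PC=3 idx=3 pred=T actual=T -> ctr[3]=3
Ev 9: PC=5 idx=1 pred=T actual=T -> ctr[1]=3
Ev 10: PC=3 idx=3 pred=T actual=T -> ctr[3]=3
Ev 11: PC=5 idx=1 pred=T actual=N -> ctr[1]=2
Ev 12: PC=5 idx=1 pred=T actual=N -> ctr[1]=1
Ev 13: PC=3 idx=3 pred=T actual=T -> ctr[3]=3
Ev 14: PC=1 idx=1 pred=N actual=T -> ctr[1]=2

Answer: 3 2 3 3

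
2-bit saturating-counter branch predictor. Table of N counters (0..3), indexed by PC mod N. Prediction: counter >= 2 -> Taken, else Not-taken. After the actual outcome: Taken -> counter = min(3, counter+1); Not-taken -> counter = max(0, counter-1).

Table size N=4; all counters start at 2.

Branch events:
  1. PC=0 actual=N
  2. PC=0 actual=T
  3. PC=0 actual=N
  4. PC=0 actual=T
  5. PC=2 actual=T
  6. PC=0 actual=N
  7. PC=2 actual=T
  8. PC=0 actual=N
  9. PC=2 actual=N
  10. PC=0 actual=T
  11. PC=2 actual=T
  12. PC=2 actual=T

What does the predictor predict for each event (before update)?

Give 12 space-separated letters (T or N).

Ev 1: PC=0 idx=0 pred=T actual=N -> ctr[0]=1
Ev 2: PC=0 idx=0 pred=N actual=T -> ctr[0]=2
Ev 3: PC=0 idx=0 pred=T actual=N -> ctr[0]=1
Ev 4: PC=0 idx=0 pred=N actual=T -> ctr[0]=2
Ev 5: PC=2 idx=2 pred=T actual=T -> ctr[2]=3
Ev 6: PC=0 idx=0 pred=T actual=N -> ctr[0]=1
Ev 7: PC=2 idx=2 pred=T actual=T -> ctr[2]=3
Ev 8: PC=0 idx=0 pred=N actual=N -> ctr[0]=0
Ev 9: PC=2 idx=2 pred=T actual=N -> ctr[2]=2
Ev 10: PC=0 idx=0 pred=N actual=T -> ctr[0]=1
Ev 11: PC=2 idx=2 pred=T actual=T -> ctr[2]=3
Ev 12: PC=2 idx=2 pred=T actual=T -> ctr[2]=3

Answer: T N T N T T T N T N T T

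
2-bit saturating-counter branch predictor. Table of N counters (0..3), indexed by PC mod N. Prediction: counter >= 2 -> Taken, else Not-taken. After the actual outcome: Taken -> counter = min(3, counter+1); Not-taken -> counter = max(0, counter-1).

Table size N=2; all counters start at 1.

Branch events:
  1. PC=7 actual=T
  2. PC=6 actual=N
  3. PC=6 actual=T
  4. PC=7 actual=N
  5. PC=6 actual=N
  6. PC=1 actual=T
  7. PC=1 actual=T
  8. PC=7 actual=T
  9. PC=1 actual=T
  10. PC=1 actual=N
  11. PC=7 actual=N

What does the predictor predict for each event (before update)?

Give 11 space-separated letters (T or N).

Ev 1: PC=7 idx=1 pred=N actual=T -> ctr[1]=2
Ev 2: PC=6 idx=0 pred=N actual=N -> ctr[0]=0
Ev 3: PC=6 idx=0 pred=N actual=T -> ctr[0]=1
Ev 4: PC=7 idx=1 pred=T actual=N -> ctr[1]=1
Ev 5: PC=6 idx=0 pred=N actual=N -> ctr[0]=0
Ev 6: PC=1 idx=1 pred=N actual=T -> ctr[1]=2
Ev 7: PC=1 idx=1 pred=T actual=T -> ctr[1]=3
Ev 8: PC=7 idx=1 pred=T actual=T -> ctr[1]=3
Ev 9: PC=1 idx=1 pred=T actual=T -> ctr[1]=3
Ev 10: PC=1 idx=1 pred=T actual=N -> ctr[1]=2
Ev 11: PC=7 idx=1 pred=T actual=N -> ctr[1]=1

Answer: N N N T N N T T T T T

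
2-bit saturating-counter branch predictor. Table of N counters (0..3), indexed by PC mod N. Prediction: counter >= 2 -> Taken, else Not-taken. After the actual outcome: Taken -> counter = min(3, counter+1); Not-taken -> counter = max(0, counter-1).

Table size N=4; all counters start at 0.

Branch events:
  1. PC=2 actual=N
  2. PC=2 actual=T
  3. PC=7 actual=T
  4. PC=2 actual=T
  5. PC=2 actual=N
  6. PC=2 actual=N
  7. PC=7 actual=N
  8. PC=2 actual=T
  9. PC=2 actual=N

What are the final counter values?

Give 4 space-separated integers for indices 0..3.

Answer: 0 0 0 0

Derivation:
Ev 1: PC=2 idx=2 pred=N actual=N -> ctr[2]=0
Ev 2: PC=2 idx=2 pred=N actual=T -> ctr[2]=1
Ev 3: PC=7 idx=3 pred=N actual=T -> ctr[3]=1
Ev 4: PC=2 idx=2 pred=N actual=T -> ctr[2]=2
Ev 5: PC=2 idx=2 pred=T actual=N -> ctr[2]=1
Ev 6: PC=2 idx=2 pred=N actual=N -> ctr[2]=0
Ev 7: PC=7 idx=3 pred=N actual=N -> ctr[3]=0
Ev 8: PC=2 idx=2 pred=N actual=T -> ctr[2]=1
Ev 9: PC=2 idx=2 pred=N actual=N -> ctr[2]=0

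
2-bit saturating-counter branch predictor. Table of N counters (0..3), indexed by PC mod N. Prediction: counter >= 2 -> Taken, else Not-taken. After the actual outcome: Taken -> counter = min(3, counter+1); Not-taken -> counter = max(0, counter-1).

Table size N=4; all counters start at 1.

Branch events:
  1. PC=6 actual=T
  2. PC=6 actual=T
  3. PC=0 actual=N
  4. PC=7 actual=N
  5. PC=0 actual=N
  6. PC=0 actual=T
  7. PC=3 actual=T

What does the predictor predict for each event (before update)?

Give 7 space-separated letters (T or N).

Answer: N T N N N N N

Derivation:
Ev 1: PC=6 idx=2 pred=N actual=T -> ctr[2]=2
Ev 2: PC=6 idx=2 pred=T actual=T -> ctr[2]=3
Ev 3: PC=0 idx=0 pred=N actual=N -> ctr[0]=0
Ev 4: PC=7 idx=3 pred=N actual=N -> ctr[3]=0
Ev 5: PC=0 idx=0 pred=N actual=N -> ctr[0]=0
Ev 6: PC=0 idx=0 pred=N actual=T -> ctr[0]=1
Ev 7: PC=3 idx=3 pred=N actual=T -> ctr[3]=1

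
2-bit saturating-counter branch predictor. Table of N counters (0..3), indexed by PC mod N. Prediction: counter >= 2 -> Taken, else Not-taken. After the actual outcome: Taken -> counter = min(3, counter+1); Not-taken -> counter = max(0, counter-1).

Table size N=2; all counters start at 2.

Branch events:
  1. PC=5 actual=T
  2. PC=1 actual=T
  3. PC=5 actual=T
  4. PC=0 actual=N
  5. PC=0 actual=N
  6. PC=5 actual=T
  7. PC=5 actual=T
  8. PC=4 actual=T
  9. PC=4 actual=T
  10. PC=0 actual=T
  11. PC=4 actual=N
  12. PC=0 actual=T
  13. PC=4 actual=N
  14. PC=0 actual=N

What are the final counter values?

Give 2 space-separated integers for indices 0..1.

Ev 1: PC=5 idx=1 pred=T actual=T -> ctr[1]=3
Ev 2: PC=1 idx=1 pred=T actual=T -> ctr[1]=3
Ev 3: PC=5 idx=1 pred=T actual=T -> ctr[1]=3
Ev 4: PC=0 idx=0 pred=T actual=N -> ctr[0]=1
Ev 5: PC=0 idx=0 pred=N actual=N -> ctr[0]=0
Ev 6: PC=5 idx=1 pred=T actual=T -> ctr[1]=3
Ev 7: PC=5 idx=1 pred=T actual=T -> ctr[1]=3
Ev 8: PC=4 idx=0 pred=N actual=T -> ctr[0]=1
Ev 9: PC=4 idx=0 pred=N actual=T -> ctr[0]=2
Ev 10: PC=0 idx=0 pred=T actual=T -> ctr[0]=3
Ev 11: PC=4 idx=0 pred=T actual=N -> ctr[0]=2
Ev 12: PC=0 idx=0 pred=T actual=T -> ctr[0]=3
Ev 13: PC=4 idx=0 pred=T actual=N -> ctr[0]=2
Ev 14: PC=0 idx=0 pred=T actual=N -> ctr[0]=1

Answer: 1 3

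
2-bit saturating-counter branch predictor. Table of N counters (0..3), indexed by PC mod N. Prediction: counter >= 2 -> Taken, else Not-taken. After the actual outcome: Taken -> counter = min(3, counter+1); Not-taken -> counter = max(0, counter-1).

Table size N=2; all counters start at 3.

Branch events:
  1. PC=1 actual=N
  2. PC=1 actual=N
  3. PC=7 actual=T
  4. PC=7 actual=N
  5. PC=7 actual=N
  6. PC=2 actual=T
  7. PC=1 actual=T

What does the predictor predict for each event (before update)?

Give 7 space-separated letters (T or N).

Answer: T T N T N T N

Derivation:
Ev 1: PC=1 idx=1 pred=T actual=N -> ctr[1]=2
Ev 2: PC=1 idx=1 pred=T actual=N -> ctr[1]=1
Ev 3: PC=7 idx=1 pred=N actual=T -> ctr[1]=2
Ev 4: PC=7 idx=1 pred=T actual=N -> ctr[1]=1
Ev 5: PC=7 idx=1 pred=N actual=N -> ctr[1]=0
Ev 6: PC=2 idx=0 pred=T actual=T -> ctr[0]=3
Ev 7: PC=1 idx=1 pred=N actual=T -> ctr[1]=1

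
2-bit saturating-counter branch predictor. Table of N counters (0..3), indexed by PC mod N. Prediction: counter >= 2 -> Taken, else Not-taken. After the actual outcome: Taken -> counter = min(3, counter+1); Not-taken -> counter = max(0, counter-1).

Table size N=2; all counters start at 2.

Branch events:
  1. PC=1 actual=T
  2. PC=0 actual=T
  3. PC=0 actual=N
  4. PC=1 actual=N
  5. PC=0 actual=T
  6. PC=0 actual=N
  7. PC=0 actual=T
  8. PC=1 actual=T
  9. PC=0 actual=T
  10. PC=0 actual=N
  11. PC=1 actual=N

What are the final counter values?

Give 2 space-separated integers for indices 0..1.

Answer: 2 2

Derivation:
Ev 1: PC=1 idx=1 pred=T actual=T -> ctr[1]=3
Ev 2: PC=0 idx=0 pred=T actual=T -> ctr[0]=3
Ev 3: PC=0 idx=0 pred=T actual=N -> ctr[0]=2
Ev 4: PC=1 idx=1 pred=T actual=N -> ctr[1]=2
Ev 5: PC=0 idx=0 pred=T actual=T -> ctr[0]=3
Ev 6: PC=0 idx=0 pred=T actual=N -> ctr[0]=2
Ev 7: PC=0 idx=0 pred=T actual=T -> ctr[0]=3
Ev 8: PC=1 idx=1 pred=T actual=T -> ctr[1]=3
Ev 9: PC=0 idx=0 pred=T actual=T -> ctr[0]=3
Ev 10: PC=0 idx=0 pred=T actual=N -> ctr[0]=2
Ev 11: PC=1 idx=1 pred=T actual=N -> ctr[1]=2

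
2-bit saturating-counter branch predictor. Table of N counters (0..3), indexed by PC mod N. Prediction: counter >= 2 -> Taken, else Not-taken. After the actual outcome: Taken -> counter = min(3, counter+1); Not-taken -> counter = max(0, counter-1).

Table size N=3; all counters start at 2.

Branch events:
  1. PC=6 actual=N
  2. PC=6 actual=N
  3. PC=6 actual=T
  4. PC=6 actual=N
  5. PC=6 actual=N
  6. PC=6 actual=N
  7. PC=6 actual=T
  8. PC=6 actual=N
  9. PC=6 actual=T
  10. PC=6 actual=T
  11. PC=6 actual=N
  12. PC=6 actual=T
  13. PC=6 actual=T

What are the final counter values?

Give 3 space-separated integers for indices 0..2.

Ev 1: PC=6 idx=0 pred=T actual=N -> ctr[0]=1
Ev 2: PC=6 idx=0 pred=N actual=N -> ctr[0]=0
Ev 3: PC=6 idx=0 pred=N actual=T -> ctr[0]=1
Ev 4: PC=6 idx=0 pred=N actual=N -> ctr[0]=0
Ev 5: PC=6 idx=0 pred=N actual=N -> ctr[0]=0
Ev 6: PC=6 idx=0 pred=N actual=N -> ctr[0]=0
Ev 7: PC=6 idx=0 pred=N actual=T -> ctr[0]=1
Ev 8: PC=6 idx=0 pred=N actual=N -> ctr[0]=0
Ev 9: PC=6 idx=0 pred=N actual=T -> ctr[0]=1
Ev 10: PC=6 idx=0 pred=N actual=T -> ctr[0]=2
Ev 11: PC=6 idx=0 pred=T actual=N -> ctr[0]=1
Ev 12: PC=6 idx=0 pred=N actual=T -> ctr[0]=2
Ev 13: PC=6 idx=0 pred=T actual=T -> ctr[0]=3

Answer: 3 2 2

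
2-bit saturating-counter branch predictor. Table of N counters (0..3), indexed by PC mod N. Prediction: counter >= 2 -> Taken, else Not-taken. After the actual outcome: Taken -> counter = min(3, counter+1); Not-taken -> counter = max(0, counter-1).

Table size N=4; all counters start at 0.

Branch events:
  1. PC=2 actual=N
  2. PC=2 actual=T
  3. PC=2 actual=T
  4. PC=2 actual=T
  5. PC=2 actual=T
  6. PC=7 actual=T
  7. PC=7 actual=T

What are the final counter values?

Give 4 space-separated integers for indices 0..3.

Ev 1: PC=2 idx=2 pred=N actual=N -> ctr[2]=0
Ev 2: PC=2 idx=2 pred=N actual=T -> ctr[2]=1
Ev 3: PC=2 idx=2 pred=N actual=T -> ctr[2]=2
Ev 4: PC=2 idx=2 pred=T actual=T -> ctr[2]=3
Ev 5: PC=2 idx=2 pred=T actual=T -> ctr[2]=3
Ev 6: PC=7 idx=3 pred=N actual=T -> ctr[3]=1
Ev 7: PC=7 idx=3 pred=N actual=T -> ctr[3]=2

Answer: 0 0 3 2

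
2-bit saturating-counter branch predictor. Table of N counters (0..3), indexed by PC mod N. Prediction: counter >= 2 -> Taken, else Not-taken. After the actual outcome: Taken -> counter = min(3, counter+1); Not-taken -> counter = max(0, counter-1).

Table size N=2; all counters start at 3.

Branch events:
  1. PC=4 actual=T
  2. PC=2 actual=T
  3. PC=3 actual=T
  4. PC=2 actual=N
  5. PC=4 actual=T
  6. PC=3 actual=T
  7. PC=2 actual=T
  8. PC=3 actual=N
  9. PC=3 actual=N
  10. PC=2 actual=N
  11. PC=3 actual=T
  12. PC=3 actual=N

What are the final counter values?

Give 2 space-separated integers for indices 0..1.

Answer: 2 1

Derivation:
Ev 1: PC=4 idx=0 pred=T actual=T -> ctr[0]=3
Ev 2: PC=2 idx=0 pred=T actual=T -> ctr[0]=3
Ev 3: PC=3 idx=1 pred=T actual=T -> ctr[1]=3
Ev 4: PC=2 idx=0 pred=T actual=N -> ctr[0]=2
Ev 5: PC=4 idx=0 pred=T actual=T -> ctr[0]=3
Ev 6: PC=3 idx=1 pred=T actual=T -> ctr[1]=3
Ev 7: PC=2 idx=0 pred=T actual=T -> ctr[0]=3
Ev 8: PC=3 idx=1 pred=T actual=N -> ctr[1]=2
Ev 9: PC=3 idx=1 pred=T actual=N -> ctr[1]=1
Ev 10: PC=2 idx=0 pred=T actual=N -> ctr[0]=2
Ev 11: PC=3 idx=1 pred=N actual=T -> ctr[1]=2
Ev 12: PC=3 idx=1 pred=T actual=N -> ctr[1]=1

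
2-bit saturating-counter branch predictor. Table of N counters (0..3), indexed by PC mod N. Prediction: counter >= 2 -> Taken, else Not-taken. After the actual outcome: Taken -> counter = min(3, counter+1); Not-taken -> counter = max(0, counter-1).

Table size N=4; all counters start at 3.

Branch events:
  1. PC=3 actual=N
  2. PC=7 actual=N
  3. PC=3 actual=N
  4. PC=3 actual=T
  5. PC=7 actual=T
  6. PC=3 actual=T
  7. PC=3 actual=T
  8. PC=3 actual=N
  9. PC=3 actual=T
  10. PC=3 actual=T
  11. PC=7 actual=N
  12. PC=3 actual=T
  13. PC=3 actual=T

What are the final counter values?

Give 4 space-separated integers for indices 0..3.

Ev 1: PC=3 idx=3 pred=T actual=N -> ctr[3]=2
Ev 2: PC=7 idx=3 pred=T actual=N -> ctr[3]=1
Ev 3: PC=3 idx=3 pred=N actual=N -> ctr[3]=0
Ev 4: PC=3 idx=3 pred=N actual=T -> ctr[3]=1
Ev 5: PC=7 idx=3 pred=N actual=T -> ctr[3]=2
Ev 6: PC=3 idx=3 pred=T actual=T -> ctr[3]=3
Ev 7: PC=3 idx=3 pred=T actual=T -> ctr[3]=3
Ev 8: PC=3 idx=3 pred=T actual=N -> ctr[3]=2
Ev 9: PC=3 idx=3 pred=T actual=T -> ctr[3]=3
Ev 10: PC=3 idx=3 pred=T actual=T -> ctr[3]=3
Ev 11: PC=7 idx=3 pred=T actual=N -> ctr[3]=2
Ev 12: PC=3 idx=3 pred=T actual=T -> ctr[3]=3
Ev 13: PC=3 idx=3 pred=T actual=T -> ctr[3]=3

Answer: 3 3 3 3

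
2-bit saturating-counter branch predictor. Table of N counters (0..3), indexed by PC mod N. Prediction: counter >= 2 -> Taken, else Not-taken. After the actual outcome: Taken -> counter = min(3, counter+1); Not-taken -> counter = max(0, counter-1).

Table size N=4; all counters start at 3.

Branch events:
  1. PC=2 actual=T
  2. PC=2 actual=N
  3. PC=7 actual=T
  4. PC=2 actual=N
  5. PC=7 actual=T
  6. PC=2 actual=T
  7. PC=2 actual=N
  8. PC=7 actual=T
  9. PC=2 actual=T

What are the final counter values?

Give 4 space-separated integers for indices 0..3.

Answer: 3 3 2 3

Derivation:
Ev 1: PC=2 idx=2 pred=T actual=T -> ctr[2]=3
Ev 2: PC=2 idx=2 pred=T actual=N -> ctr[2]=2
Ev 3: PC=7 idx=3 pred=T actual=T -> ctr[3]=3
Ev 4: PC=2 idx=2 pred=T actual=N -> ctr[2]=1
Ev 5: PC=7 idx=3 pred=T actual=T -> ctr[3]=3
Ev 6: PC=2 idx=2 pred=N actual=T -> ctr[2]=2
Ev 7: PC=2 idx=2 pred=T actual=N -> ctr[2]=1
Ev 8: PC=7 idx=3 pred=T actual=T -> ctr[3]=3
Ev 9: PC=2 idx=2 pred=N actual=T -> ctr[2]=2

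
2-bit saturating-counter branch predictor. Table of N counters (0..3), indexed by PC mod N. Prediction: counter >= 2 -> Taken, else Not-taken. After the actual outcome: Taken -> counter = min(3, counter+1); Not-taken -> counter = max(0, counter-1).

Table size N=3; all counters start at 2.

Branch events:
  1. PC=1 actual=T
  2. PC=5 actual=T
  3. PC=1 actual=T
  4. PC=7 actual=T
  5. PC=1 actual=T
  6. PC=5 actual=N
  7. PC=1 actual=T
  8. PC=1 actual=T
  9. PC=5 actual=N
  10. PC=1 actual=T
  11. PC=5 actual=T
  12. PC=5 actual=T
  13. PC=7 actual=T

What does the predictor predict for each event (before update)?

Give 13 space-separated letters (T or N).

Answer: T T T T T T T T T T N T T

Derivation:
Ev 1: PC=1 idx=1 pred=T actual=T -> ctr[1]=3
Ev 2: PC=5 idx=2 pred=T actual=T -> ctr[2]=3
Ev 3: PC=1 idx=1 pred=T actual=T -> ctr[1]=3
Ev 4: PC=7 idx=1 pred=T actual=T -> ctr[1]=3
Ev 5: PC=1 idx=1 pred=T actual=T -> ctr[1]=3
Ev 6: PC=5 idx=2 pred=T actual=N -> ctr[2]=2
Ev 7: PC=1 idx=1 pred=T actual=T -> ctr[1]=3
Ev 8: PC=1 idx=1 pred=T actual=T -> ctr[1]=3
Ev 9: PC=5 idx=2 pred=T actual=N -> ctr[2]=1
Ev 10: PC=1 idx=1 pred=T actual=T -> ctr[1]=3
Ev 11: PC=5 idx=2 pred=N actual=T -> ctr[2]=2
Ev 12: PC=5 idx=2 pred=T actual=T -> ctr[2]=3
Ev 13: PC=7 idx=1 pred=T actual=T -> ctr[1]=3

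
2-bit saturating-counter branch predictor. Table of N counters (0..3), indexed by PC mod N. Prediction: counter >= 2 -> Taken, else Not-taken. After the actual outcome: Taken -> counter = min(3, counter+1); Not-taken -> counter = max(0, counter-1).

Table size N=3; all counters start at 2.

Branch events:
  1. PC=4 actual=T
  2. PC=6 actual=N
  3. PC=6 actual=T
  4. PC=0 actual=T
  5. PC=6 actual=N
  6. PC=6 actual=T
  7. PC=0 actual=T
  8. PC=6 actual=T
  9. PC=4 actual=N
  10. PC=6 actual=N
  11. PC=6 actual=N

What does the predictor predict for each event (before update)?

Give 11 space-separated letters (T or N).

Ev 1: PC=4 idx=1 pred=T actual=T -> ctr[1]=3
Ev 2: PC=6 idx=0 pred=T actual=N -> ctr[0]=1
Ev 3: PC=6 idx=0 pred=N actual=T -> ctr[0]=2
Ev 4: PC=0 idx=0 pred=T actual=T -> ctr[0]=3
Ev 5: PC=6 idx=0 pred=T actual=N -> ctr[0]=2
Ev 6: PC=6 idx=0 pred=T actual=T -> ctr[0]=3
Ev 7: PC=0 idx=0 pred=T actual=T -> ctr[0]=3
Ev 8: PC=6 idx=0 pred=T actual=T -> ctr[0]=3
Ev 9: PC=4 idx=1 pred=T actual=N -> ctr[1]=2
Ev 10: PC=6 idx=0 pred=T actual=N -> ctr[0]=2
Ev 11: PC=6 idx=0 pred=T actual=N -> ctr[0]=1

Answer: T T N T T T T T T T T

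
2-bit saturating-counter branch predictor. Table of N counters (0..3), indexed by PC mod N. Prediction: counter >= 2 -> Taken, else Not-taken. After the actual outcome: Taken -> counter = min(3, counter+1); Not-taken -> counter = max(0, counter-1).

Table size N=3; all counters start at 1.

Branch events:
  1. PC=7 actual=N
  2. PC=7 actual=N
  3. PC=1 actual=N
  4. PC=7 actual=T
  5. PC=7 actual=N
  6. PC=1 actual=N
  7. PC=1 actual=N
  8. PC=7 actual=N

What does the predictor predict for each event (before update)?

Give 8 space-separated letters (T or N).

Answer: N N N N N N N N

Derivation:
Ev 1: PC=7 idx=1 pred=N actual=N -> ctr[1]=0
Ev 2: PC=7 idx=1 pred=N actual=N -> ctr[1]=0
Ev 3: PC=1 idx=1 pred=N actual=N -> ctr[1]=0
Ev 4: PC=7 idx=1 pred=N actual=T -> ctr[1]=1
Ev 5: PC=7 idx=1 pred=N actual=N -> ctr[1]=0
Ev 6: PC=1 idx=1 pred=N actual=N -> ctr[1]=0
Ev 7: PC=1 idx=1 pred=N actual=N -> ctr[1]=0
Ev 8: PC=7 idx=1 pred=N actual=N -> ctr[1]=0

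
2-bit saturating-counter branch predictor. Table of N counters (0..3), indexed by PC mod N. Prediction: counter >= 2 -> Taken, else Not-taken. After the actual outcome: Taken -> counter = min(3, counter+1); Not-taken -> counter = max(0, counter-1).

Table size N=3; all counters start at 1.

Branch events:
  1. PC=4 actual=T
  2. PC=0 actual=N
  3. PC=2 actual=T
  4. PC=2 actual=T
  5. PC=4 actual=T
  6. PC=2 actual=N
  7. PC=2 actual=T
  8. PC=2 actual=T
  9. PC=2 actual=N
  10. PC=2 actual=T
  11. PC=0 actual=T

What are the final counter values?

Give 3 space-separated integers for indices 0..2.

Ev 1: PC=4 idx=1 pred=N actual=T -> ctr[1]=2
Ev 2: PC=0 idx=0 pred=N actual=N -> ctr[0]=0
Ev 3: PC=2 idx=2 pred=N actual=T -> ctr[2]=2
Ev 4: PC=2 idx=2 pred=T actual=T -> ctr[2]=3
Ev 5: PC=4 idx=1 pred=T actual=T -> ctr[1]=3
Ev 6: PC=2 idx=2 pred=T actual=N -> ctr[2]=2
Ev 7: PC=2 idx=2 pred=T actual=T -> ctr[2]=3
Ev 8: PC=2 idx=2 pred=T actual=T -> ctr[2]=3
Ev 9: PC=2 idx=2 pred=T actual=N -> ctr[2]=2
Ev 10: PC=2 idx=2 pred=T actual=T -> ctr[2]=3
Ev 11: PC=0 idx=0 pred=N actual=T -> ctr[0]=1

Answer: 1 3 3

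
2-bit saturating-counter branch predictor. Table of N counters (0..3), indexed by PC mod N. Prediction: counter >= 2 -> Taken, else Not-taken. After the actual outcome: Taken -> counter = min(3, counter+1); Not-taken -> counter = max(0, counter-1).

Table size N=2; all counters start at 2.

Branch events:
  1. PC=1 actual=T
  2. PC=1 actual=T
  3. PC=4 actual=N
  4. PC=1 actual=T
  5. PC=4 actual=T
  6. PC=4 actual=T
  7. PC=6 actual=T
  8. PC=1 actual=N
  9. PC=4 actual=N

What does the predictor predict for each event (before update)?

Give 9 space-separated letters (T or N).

Ev 1: PC=1 idx=1 pred=T actual=T -> ctr[1]=3
Ev 2: PC=1 idx=1 pred=T actual=T -> ctr[1]=3
Ev 3: PC=4 idx=0 pred=T actual=N -> ctr[0]=1
Ev 4: PC=1 idx=1 pred=T actual=T -> ctr[1]=3
Ev 5: PC=4 idx=0 pred=N actual=T -> ctr[0]=2
Ev 6: PC=4 idx=0 pred=T actual=T -> ctr[0]=3
Ev 7: PC=6 idx=0 pred=T actual=T -> ctr[0]=3
Ev 8: PC=1 idx=1 pred=T actual=N -> ctr[1]=2
Ev 9: PC=4 idx=0 pred=T actual=N -> ctr[0]=2

Answer: T T T T N T T T T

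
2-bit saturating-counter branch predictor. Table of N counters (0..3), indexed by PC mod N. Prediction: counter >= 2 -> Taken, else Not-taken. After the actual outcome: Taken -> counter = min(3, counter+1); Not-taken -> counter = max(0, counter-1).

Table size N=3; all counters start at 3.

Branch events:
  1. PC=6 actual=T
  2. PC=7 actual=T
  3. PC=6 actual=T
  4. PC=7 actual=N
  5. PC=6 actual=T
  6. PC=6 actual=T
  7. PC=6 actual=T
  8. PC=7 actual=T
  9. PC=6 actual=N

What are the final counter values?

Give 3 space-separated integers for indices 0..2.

Answer: 2 3 3

Derivation:
Ev 1: PC=6 idx=0 pred=T actual=T -> ctr[0]=3
Ev 2: PC=7 idx=1 pred=T actual=T -> ctr[1]=3
Ev 3: PC=6 idx=0 pred=T actual=T -> ctr[0]=3
Ev 4: PC=7 idx=1 pred=T actual=N -> ctr[1]=2
Ev 5: PC=6 idx=0 pred=T actual=T -> ctr[0]=3
Ev 6: PC=6 idx=0 pred=T actual=T -> ctr[0]=3
Ev 7: PC=6 idx=0 pred=T actual=T -> ctr[0]=3
Ev 8: PC=7 idx=1 pred=T actual=T -> ctr[1]=3
Ev 9: PC=6 idx=0 pred=T actual=N -> ctr[0]=2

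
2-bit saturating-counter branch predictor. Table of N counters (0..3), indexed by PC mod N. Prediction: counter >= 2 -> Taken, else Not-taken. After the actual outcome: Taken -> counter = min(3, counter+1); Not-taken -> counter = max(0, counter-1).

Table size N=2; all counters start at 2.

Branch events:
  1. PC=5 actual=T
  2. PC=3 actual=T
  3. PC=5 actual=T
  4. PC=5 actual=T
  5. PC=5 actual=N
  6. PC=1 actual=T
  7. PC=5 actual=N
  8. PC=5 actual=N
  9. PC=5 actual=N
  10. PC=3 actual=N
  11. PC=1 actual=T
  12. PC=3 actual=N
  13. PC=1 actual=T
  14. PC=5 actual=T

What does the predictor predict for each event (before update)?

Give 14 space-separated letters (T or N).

Ev 1: PC=5 idx=1 pred=T actual=T -> ctr[1]=3
Ev 2: PC=3 idx=1 pred=T actual=T -> ctr[1]=3
Ev 3: PC=5 idx=1 pred=T actual=T -> ctr[1]=3
Ev 4: PC=5 idx=1 pred=T actual=T -> ctr[1]=3
Ev 5: PC=5 idx=1 pred=T actual=N -> ctr[1]=2
Ev 6: PC=1 idx=1 pred=T actual=T -> ctr[1]=3
Ev 7: PC=5 idx=1 pred=T actual=N -> ctr[1]=2
Ev 8: PC=5 idx=1 pred=T actual=N -> ctr[1]=1
Ev 9: PC=5 idx=1 pred=N actual=N -> ctr[1]=0
Ev 10: PC=3 idx=1 pred=N actual=N -> ctr[1]=0
Ev 11: PC=1 idx=1 pred=N actual=T -> ctr[1]=1
Ev 12: PC=3 idx=1 pred=N actual=N -> ctr[1]=0
Ev 13: PC=1 idx=1 pred=N actual=T -> ctr[1]=1
Ev 14: PC=5 idx=1 pred=N actual=T -> ctr[1]=2

Answer: T T T T T T T T N N N N N N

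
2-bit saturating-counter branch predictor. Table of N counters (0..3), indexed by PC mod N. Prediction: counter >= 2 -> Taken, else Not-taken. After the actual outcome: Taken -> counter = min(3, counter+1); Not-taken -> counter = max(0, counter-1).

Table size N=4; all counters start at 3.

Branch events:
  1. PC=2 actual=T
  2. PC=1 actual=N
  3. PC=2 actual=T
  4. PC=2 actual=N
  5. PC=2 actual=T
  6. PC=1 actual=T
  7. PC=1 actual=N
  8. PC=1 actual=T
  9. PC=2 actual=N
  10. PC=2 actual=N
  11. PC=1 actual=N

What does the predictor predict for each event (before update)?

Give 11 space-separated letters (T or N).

Ev 1: PC=2 idx=2 pred=T actual=T -> ctr[2]=3
Ev 2: PC=1 idx=1 pred=T actual=N -> ctr[1]=2
Ev 3: PC=2 idx=2 pred=T actual=T -> ctr[2]=3
Ev 4: PC=2 idx=2 pred=T actual=N -> ctr[2]=2
Ev 5: PC=2 idx=2 pred=T actual=T -> ctr[2]=3
Ev 6: PC=1 idx=1 pred=T actual=T -> ctr[1]=3
Ev 7: PC=1 idx=1 pred=T actual=N -> ctr[1]=2
Ev 8: PC=1 idx=1 pred=T actual=T -> ctr[1]=3
Ev 9: PC=2 idx=2 pred=T actual=N -> ctr[2]=2
Ev 10: PC=2 idx=2 pred=T actual=N -> ctr[2]=1
Ev 11: PC=1 idx=1 pred=T actual=N -> ctr[1]=2

Answer: T T T T T T T T T T T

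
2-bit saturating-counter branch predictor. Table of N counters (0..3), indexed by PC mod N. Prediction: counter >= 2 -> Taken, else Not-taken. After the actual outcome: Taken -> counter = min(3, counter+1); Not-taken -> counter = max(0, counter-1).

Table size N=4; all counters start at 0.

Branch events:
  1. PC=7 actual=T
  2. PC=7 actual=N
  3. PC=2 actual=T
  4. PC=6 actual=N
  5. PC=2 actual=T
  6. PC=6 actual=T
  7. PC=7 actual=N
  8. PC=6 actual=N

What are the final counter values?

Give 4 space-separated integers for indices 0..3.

Ev 1: PC=7 idx=3 pred=N actual=T -> ctr[3]=1
Ev 2: PC=7 idx=3 pred=N actual=N -> ctr[3]=0
Ev 3: PC=2 idx=2 pred=N actual=T -> ctr[2]=1
Ev 4: PC=6 idx=2 pred=N actual=N -> ctr[2]=0
Ev 5: PC=2 idx=2 pred=N actual=T -> ctr[2]=1
Ev 6: PC=6 idx=2 pred=N actual=T -> ctr[2]=2
Ev 7: PC=7 idx=3 pred=N actual=N -> ctr[3]=0
Ev 8: PC=6 idx=2 pred=T actual=N -> ctr[2]=1

Answer: 0 0 1 0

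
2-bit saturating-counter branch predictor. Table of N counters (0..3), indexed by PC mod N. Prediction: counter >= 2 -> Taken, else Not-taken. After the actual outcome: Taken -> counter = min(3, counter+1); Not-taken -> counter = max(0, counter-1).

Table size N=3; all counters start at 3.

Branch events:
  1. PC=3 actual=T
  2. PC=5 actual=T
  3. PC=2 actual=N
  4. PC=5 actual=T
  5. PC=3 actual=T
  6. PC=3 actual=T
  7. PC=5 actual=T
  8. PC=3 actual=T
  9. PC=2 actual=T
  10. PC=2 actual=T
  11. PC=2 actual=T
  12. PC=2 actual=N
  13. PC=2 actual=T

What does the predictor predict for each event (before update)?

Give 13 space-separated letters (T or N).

Ev 1: PC=3 idx=0 pred=T actual=T -> ctr[0]=3
Ev 2: PC=5 idx=2 pred=T actual=T -> ctr[2]=3
Ev 3: PC=2 idx=2 pred=T actual=N -> ctr[2]=2
Ev 4: PC=5 idx=2 pred=T actual=T -> ctr[2]=3
Ev 5: PC=3 idx=0 pred=T actual=T -> ctr[0]=3
Ev 6: PC=3 idx=0 pred=T actual=T -> ctr[0]=3
Ev 7: PC=5 idx=2 pred=T actual=T -> ctr[2]=3
Ev 8: PC=3 idx=0 pred=T actual=T -> ctr[0]=3
Ev 9: PC=2 idx=2 pred=T actual=T -> ctr[2]=3
Ev 10: PC=2 idx=2 pred=T actual=T -> ctr[2]=3
Ev 11: PC=2 idx=2 pred=T actual=T -> ctr[2]=3
Ev 12: PC=2 idx=2 pred=T actual=N -> ctr[2]=2
Ev 13: PC=2 idx=2 pred=T actual=T -> ctr[2]=3

Answer: T T T T T T T T T T T T T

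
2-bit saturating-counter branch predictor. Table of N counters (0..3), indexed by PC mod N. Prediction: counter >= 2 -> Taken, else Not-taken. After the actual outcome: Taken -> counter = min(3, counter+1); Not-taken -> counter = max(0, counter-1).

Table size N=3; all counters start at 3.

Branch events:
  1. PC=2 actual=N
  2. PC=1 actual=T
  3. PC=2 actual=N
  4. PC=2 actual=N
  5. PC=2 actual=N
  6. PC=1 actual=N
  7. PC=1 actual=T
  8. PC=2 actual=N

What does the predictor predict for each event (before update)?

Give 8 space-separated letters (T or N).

Ev 1: PC=2 idx=2 pred=T actual=N -> ctr[2]=2
Ev 2: PC=1 idx=1 pred=T actual=T -> ctr[1]=3
Ev 3: PC=2 idx=2 pred=T actual=N -> ctr[2]=1
Ev 4: PC=2 idx=2 pred=N actual=N -> ctr[2]=0
Ev 5: PC=2 idx=2 pred=N actual=N -> ctr[2]=0
Ev 6: PC=1 idx=1 pred=T actual=N -> ctr[1]=2
Ev 7: PC=1 idx=1 pred=T actual=T -> ctr[1]=3
Ev 8: PC=2 idx=2 pred=N actual=N -> ctr[2]=0

Answer: T T T N N T T N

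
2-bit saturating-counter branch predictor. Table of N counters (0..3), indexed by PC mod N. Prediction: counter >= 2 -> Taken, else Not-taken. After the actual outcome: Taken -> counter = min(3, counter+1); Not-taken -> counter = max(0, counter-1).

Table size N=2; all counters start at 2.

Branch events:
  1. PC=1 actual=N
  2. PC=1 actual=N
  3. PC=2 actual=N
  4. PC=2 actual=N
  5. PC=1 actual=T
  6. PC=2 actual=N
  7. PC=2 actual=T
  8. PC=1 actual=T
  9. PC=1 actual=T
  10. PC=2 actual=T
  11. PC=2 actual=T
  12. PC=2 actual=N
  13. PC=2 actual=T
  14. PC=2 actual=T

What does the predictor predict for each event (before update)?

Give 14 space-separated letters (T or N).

Answer: T N T N N N N N T N T T T T

Derivation:
Ev 1: PC=1 idx=1 pred=T actual=N -> ctr[1]=1
Ev 2: PC=1 idx=1 pred=N actual=N -> ctr[1]=0
Ev 3: PC=2 idx=0 pred=T actual=N -> ctr[0]=1
Ev 4: PC=2 idx=0 pred=N actual=N -> ctr[0]=0
Ev 5: PC=1 idx=1 pred=N actual=T -> ctr[1]=1
Ev 6: PC=2 idx=0 pred=N actual=N -> ctr[0]=0
Ev 7: PC=2 idx=0 pred=N actual=T -> ctr[0]=1
Ev 8: PC=1 idx=1 pred=N actual=T -> ctr[1]=2
Ev 9: PC=1 idx=1 pred=T actual=T -> ctr[1]=3
Ev 10: PC=2 idx=0 pred=N actual=T -> ctr[0]=2
Ev 11: PC=2 idx=0 pred=T actual=T -> ctr[0]=3
Ev 12: PC=2 idx=0 pred=T actual=N -> ctr[0]=2
Ev 13: PC=2 idx=0 pred=T actual=T -> ctr[0]=3
Ev 14: PC=2 idx=0 pred=T actual=T -> ctr[0]=3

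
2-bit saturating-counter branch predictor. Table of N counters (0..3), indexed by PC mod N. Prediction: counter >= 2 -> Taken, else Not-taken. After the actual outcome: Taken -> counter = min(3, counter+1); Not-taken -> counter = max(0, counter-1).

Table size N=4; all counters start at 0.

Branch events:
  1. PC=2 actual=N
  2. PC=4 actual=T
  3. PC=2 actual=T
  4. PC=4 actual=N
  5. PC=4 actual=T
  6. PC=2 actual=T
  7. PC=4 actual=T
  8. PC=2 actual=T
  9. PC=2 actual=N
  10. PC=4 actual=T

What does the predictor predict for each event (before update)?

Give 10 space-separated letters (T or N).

Answer: N N N N N N N T T T

Derivation:
Ev 1: PC=2 idx=2 pred=N actual=N -> ctr[2]=0
Ev 2: PC=4 idx=0 pred=N actual=T -> ctr[0]=1
Ev 3: PC=2 idx=2 pred=N actual=T -> ctr[2]=1
Ev 4: PC=4 idx=0 pred=N actual=N -> ctr[0]=0
Ev 5: PC=4 idx=0 pred=N actual=T -> ctr[0]=1
Ev 6: PC=2 idx=2 pred=N actual=T -> ctr[2]=2
Ev 7: PC=4 idx=0 pred=N actual=T -> ctr[0]=2
Ev 8: PC=2 idx=2 pred=T actual=T -> ctr[2]=3
Ev 9: PC=2 idx=2 pred=T actual=N -> ctr[2]=2
Ev 10: PC=4 idx=0 pred=T actual=T -> ctr[0]=3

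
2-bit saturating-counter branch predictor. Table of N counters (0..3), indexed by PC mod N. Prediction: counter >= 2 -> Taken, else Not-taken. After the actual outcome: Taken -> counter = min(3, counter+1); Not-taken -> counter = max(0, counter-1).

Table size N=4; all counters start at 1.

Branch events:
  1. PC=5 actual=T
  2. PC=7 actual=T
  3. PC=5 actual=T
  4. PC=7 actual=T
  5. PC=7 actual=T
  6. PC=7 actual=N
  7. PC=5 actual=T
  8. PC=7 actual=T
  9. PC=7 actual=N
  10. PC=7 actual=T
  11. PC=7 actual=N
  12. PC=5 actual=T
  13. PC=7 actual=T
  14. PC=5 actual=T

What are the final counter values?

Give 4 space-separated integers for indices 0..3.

Answer: 1 3 1 3

Derivation:
Ev 1: PC=5 idx=1 pred=N actual=T -> ctr[1]=2
Ev 2: PC=7 idx=3 pred=N actual=T -> ctr[3]=2
Ev 3: PC=5 idx=1 pred=T actual=T -> ctr[1]=3
Ev 4: PC=7 idx=3 pred=T actual=T -> ctr[3]=3
Ev 5: PC=7 idx=3 pred=T actual=T -> ctr[3]=3
Ev 6: PC=7 idx=3 pred=T actual=N -> ctr[3]=2
Ev 7: PC=5 idx=1 pred=T actual=T -> ctr[1]=3
Ev 8: PC=7 idx=3 pred=T actual=T -> ctr[3]=3
Ev 9: PC=7 idx=3 pred=T actual=N -> ctr[3]=2
Ev 10: PC=7 idx=3 pred=T actual=T -> ctr[3]=3
Ev 11: PC=7 idx=3 pred=T actual=N -> ctr[3]=2
Ev 12: PC=5 idx=1 pred=T actual=T -> ctr[1]=3
Ev 13: PC=7 idx=3 pred=T actual=T -> ctr[3]=3
Ev 14: PC=5 idx=1 pred=T actual=T -> ctr[1]=3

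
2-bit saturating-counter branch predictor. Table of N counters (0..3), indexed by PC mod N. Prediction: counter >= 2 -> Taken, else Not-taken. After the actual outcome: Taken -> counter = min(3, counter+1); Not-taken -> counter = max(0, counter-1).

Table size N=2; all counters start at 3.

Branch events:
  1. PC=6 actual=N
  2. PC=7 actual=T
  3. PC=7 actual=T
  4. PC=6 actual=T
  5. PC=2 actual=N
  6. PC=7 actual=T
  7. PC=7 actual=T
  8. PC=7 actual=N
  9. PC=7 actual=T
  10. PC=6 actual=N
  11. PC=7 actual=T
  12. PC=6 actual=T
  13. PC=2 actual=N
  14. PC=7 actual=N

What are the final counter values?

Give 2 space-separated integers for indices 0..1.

Answer: 1 2

Derivation:
Ev 1: PC=6 idx=0 pred=T actual=N -> ctr[0]=2
Ev 2: PC=7 idx=1 pred=T actual=T -> ctr[1]=3
Ev 3: PC=7 idx=1 pred=T actual=T -> ctr[1]=3
Ev 4: PC=6 idx=0 pred=T actual=T -> ctr[0]=3
Ev 5: PC=2 idx=0 pred=T actual=N -> ctr[0]=2
Ev 6: PC=7 idx=1 pred=T actual=T -> ctr[1]=3
Ev 7: PC=7 idx=1 pred=T actual=T -> ctr[1]=3
Ev 8: PC=7 idx=1 pred=T actual=N -> ctr[1]=2
Ev 9: PC=7 idx=1 pred=T actual=T -> ctr[1]=3
Ev 10: PC=6 idx=0 pred=T actual=N -> ctr[0]=1
Ev 11: PC=7 idx=1 pred=T actual=T -> ctr[1]=3
Ev 12: PC=6 idx=0 pred=N actual=T -> ctr[0]=2
Ev 13: PC=2 idx=0 pred=T actual=N -> ctr[0]=1
Ev 14: PC=7 idx=1 pred=T actual=N -> ctr[1]=2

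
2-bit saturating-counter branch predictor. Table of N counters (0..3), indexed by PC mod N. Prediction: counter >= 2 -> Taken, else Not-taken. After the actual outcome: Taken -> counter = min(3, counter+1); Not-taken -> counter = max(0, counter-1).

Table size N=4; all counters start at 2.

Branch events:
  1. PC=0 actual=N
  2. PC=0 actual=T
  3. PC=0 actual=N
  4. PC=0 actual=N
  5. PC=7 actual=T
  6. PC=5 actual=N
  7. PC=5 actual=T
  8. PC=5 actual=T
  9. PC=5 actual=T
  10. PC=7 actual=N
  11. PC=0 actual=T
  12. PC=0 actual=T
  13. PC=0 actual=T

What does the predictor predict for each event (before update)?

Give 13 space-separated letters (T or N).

Ev 1: PC=0 idx=0 pred=T actual=N -> ctr[0]=1
Ev 2: PC=0 idx=0 pred=N actual=T -> ctr[0]=2
Ev 3: PC=0 idx=0 pred=T actual=N -> ctr[0]=1
Ev 4: PC=0 idx=0 pred=N actual=N -> ctr[0]=0
Ev 5: PC=7 idx=3 pred=T actual=T -> ctr[3]=3
Ev 6: PC=5 idx=1 pred=T actual=N -> ctr[1]=1
Ev 7: PC=5 idx=1 pred=N actual=T -> ctr[1]=2
Ev 8: PC=5 idx=1 pred=T actual=T -> ctr[1]=3
Ev 9: PC=5 idx=1 pred=T actual=T -> ctr[1]=3
Ev 10: PC=7 idx=3 pred=T actual=N -> ctr[3]=2
Ev 11: PC=0 idx=0 pred=N actual=T -> ctr[0]=1
Ev 12: PC=0 idx=0 pred=N actual=T -> ctr[0]=2
Ev 13: PC=0 idx=0 pred=T actual=T -> ctr[0]=3

Answer: T N T N T T N T T T N N T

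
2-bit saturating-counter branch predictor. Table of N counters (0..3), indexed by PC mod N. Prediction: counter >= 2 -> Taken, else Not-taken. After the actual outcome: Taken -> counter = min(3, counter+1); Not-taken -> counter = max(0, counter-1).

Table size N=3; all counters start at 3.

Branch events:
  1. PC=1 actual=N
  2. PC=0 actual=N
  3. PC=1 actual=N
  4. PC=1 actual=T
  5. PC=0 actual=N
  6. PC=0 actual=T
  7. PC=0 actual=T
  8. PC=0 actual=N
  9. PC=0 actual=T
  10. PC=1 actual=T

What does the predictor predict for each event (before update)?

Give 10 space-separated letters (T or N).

Answer: T T T N T N T T T T

Derivation:
Ev 1: PC=1 idx=1 pred=T actual=N -> ctr[1]=2
Ev 2: PC=0 idx=0 pred=T actual=N -> ctr[0]=2
Ev 3: PC=1 idx=1 pred=T actual=N -> ctr[1]=1
Ev 4: PC=1 idx=1 pred=N actual=T -> ctr[1]=2
Ev 5: PC=0 idx=0 pred=T actual=N -> ctr[0]=1
Ev 6: PC=0 idx=0 pred=N actual=T -> ctr[0]=2
Ev 7: PC=0 idx=0 pred=T actual=T -> ctr[0]=3
Ev 8: PC=0 idx=0 pred=T actual=N -> ctr[0]=2
Ev 9: PC=0 idx=0 pred=T actual=T -> ctr[0]=3
Ev 10: PC=1 idx=1 pred=T actual=T -> ctr[1]=3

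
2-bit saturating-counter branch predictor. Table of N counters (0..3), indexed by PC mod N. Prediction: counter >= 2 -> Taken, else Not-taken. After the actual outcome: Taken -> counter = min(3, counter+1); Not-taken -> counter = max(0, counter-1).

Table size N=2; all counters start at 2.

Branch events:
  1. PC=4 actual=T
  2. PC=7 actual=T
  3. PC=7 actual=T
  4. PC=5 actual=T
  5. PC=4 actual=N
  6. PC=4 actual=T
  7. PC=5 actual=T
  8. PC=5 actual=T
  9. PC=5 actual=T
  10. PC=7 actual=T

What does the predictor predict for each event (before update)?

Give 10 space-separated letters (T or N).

Answer: T T T T T T T T T T

Derivation:
Ev 1: PC=4 idx=0 pred=T actual=T -> ctr[0]=3
Ev 2: PC=7 idx=1 pred=T actual=T -> ctr[1]=3
Ev 3: PC=7 idx=1 pred=T actual=T -> ctr[1]=3
Ev 4: PC=5 idx=1 pred=T actual=T -> ctr[1]=3
Ev 5: PC=4 idx=0 pred=T actual=N -> ctr[0]=2
Ev 6: PC=4 idx=0 pred=T actual=T -> ctr[0]=3
Ev 7: PC=5 idx=1 pred=T actual=T -> ctr[1]=3
Ev 8: PC=5 idx=1 pred=T actual=T -> ctr[1]=3
Ev 9: PC=5 idx=1 pred=T actual=T -> ctr[1]=3
Ev 10: PC=7 idx=1 pred=T actual=T -> ctr[1]=3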